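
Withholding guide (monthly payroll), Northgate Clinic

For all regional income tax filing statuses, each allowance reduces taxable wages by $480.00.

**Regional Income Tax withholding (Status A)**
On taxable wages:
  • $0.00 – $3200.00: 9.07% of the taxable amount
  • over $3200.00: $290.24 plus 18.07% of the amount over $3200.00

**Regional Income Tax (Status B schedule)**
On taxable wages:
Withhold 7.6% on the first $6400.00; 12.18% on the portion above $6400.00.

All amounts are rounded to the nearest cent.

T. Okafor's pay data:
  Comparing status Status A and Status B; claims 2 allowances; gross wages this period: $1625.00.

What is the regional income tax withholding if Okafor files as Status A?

Regional Income Tax (Status A): taxable = $1625.00 − 2×$480.00 = $665.00
  9.07% × $665.00 = $60.32

$60.32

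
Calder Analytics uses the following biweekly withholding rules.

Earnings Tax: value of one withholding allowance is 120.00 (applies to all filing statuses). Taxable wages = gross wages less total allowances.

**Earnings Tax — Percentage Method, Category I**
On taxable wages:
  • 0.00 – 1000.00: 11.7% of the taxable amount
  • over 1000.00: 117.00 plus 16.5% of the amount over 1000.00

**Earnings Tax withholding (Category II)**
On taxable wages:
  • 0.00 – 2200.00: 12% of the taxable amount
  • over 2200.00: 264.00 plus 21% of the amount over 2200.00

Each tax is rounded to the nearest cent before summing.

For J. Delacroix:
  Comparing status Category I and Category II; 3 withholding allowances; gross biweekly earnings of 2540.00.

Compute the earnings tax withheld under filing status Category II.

Earnings Tax (Category II): taxable = 2540.00 − 3×120.00 = 2180.00
  12% × 2180.00 = 261.60

261.60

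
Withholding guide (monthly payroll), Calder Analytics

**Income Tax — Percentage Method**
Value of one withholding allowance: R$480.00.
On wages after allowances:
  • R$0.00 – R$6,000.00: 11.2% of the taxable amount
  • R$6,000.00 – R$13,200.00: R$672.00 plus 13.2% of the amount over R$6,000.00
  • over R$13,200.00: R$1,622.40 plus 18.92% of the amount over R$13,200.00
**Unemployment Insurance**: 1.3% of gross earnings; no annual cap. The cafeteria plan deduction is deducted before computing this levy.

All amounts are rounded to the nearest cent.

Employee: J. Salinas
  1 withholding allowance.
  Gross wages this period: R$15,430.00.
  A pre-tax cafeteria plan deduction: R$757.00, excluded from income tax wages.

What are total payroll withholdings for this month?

Income Tax: taxable = R$15,430.00 − R$757.00 − 1×R$480.00 = R$14,193.00
  R$1,622.40 + 18.92% × (R$14,193.00 − R$13,200.00) = R$1,622.40 + 18.92% × R$993.00 = R$1,810.28
Unemployment Insurance: 1.3% × R$14,673.00 = R$190.75
Total: R$1,810.28 + R$190.75 = R$2,001.03

R$2,001.03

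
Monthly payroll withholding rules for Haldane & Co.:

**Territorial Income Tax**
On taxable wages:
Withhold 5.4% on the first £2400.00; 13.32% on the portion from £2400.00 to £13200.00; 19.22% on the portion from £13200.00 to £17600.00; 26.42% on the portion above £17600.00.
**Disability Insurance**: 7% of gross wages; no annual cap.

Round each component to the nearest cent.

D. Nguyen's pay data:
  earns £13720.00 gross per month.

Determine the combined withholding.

Territorial Income Tax: taxable = £13720.00
  £1568.16 + 19.22% × (£13720.00 − £13200.00) = £1568.16 + 19.22% × £520.00 = £1668.10
Disability Insurance: 7% × £13720.00 = £960.40
Total: £1668.10 + £960.40 = £2628.50

£2628.50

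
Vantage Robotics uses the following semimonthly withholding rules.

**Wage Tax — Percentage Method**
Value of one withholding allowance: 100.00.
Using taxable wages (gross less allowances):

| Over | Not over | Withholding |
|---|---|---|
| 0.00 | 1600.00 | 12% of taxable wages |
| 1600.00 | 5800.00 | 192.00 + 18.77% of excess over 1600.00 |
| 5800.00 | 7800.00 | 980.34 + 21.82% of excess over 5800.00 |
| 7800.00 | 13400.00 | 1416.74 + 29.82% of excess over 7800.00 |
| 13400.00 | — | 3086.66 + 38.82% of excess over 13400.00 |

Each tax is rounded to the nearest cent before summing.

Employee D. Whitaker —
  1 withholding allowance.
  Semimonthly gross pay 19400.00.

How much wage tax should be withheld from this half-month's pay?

Wage Tax: taxable = 19400.00 − 1×100.00 = 19300.00
  3086.66 + 38.82% × (19300.00 − 13400.00) = 3086.66 + 38.82% × 5900.00 = 5377.04

5377.04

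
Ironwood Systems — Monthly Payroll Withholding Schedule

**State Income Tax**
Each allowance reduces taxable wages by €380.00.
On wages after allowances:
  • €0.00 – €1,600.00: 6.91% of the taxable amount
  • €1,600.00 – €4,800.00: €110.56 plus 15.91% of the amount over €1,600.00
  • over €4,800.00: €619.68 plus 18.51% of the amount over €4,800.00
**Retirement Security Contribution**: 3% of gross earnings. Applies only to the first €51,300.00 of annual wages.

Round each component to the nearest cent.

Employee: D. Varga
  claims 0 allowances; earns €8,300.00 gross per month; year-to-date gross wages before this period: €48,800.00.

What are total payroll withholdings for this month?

State Income Tax: taxable = €8,300.00
  €619.68 + 18.51% × (€8,300.00 − €4,800.00) = €619.68 + 18.51% × €3,500.00 = €1,267.53
Retirement Security Contribution: cap €51,300.00 − YTD €48,800.00 = €2,500.00 subject; 3% × €2,500.00 = €75.00
Total: €1,267.53 + €75.00 = €1,342.53

€1,342.53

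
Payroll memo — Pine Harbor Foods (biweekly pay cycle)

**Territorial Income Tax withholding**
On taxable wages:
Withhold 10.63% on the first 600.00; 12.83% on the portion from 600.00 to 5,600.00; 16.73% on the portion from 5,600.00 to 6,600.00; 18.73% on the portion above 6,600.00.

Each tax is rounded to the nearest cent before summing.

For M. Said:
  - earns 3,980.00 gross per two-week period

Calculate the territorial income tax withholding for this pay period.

497.43

Territorial Income Tax: taxable = 3,980.00
  63.78 + 12.83% × (3,980.00 − 600.00) = 63.78 + 12.83% × 3,380.00 = 497.43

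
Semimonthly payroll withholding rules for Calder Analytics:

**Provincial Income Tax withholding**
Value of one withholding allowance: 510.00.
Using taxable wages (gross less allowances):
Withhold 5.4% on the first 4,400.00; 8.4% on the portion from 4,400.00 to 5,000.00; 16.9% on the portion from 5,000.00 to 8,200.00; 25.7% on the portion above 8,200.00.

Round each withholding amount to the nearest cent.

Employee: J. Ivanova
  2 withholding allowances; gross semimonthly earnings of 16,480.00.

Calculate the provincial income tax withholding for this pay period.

2,694.62

Provincial Income Tax: taxable = 16,480.00 − 2×510.00 = 15,460.00
  828.80 + 25.7% × (15,460.00 − 8,200.00) = 828.80 + 25.7% × 7,260.00 = 2,694.62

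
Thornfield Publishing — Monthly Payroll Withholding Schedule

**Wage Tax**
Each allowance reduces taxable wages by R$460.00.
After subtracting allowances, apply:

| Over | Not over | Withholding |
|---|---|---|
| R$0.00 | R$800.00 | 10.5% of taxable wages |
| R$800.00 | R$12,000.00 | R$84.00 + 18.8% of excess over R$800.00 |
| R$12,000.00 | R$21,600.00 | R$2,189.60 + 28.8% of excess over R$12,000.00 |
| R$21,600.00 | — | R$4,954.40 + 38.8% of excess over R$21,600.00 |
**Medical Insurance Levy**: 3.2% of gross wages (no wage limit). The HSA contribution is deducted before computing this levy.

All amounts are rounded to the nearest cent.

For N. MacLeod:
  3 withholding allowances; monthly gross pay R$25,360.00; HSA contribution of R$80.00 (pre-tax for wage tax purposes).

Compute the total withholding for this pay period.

Wage Tax: taxable = R$25,360.00 − R$80.00 − 3×R$460.00 = R$23,900.00
  R$4,954.40 + 38.8% × (R$23,900.00 − R$21,600.00) = R$4,954.40 + 38.8% × R$2,300.00 = R$5,846.80
Medical Insurance Levy: 3.2% × R$25,280.00 = R$808.96
Total: R$5,846.80 + R$808.96 = R$6,655.76

R$6,655.76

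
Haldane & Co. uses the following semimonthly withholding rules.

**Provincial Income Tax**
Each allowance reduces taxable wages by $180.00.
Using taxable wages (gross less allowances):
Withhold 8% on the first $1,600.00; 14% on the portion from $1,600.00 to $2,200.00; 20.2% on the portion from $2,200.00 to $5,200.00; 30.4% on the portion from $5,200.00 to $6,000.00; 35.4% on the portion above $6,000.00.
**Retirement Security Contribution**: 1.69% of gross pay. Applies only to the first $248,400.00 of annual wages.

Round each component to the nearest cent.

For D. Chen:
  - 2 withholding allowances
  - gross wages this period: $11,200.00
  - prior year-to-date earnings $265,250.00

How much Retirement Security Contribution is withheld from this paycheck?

Retirement Security Contribution: YTD $265,250.00 ≥ cap $248,400.00 → $0.00

$0.00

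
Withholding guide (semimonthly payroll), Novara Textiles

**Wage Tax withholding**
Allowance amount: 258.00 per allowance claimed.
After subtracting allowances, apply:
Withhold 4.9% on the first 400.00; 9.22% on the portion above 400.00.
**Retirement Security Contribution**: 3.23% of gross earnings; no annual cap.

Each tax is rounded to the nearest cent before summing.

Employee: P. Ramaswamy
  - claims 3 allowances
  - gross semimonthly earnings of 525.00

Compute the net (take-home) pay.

508.04

Wage Tax: taxable = 525.00 − 3×258.00 = -249.00
  Taxable ≤ 0 → 0.00
Retirement Security Contribution: 3.23% × 525.00 = 16.96
Total withheld: 0.00 + 16.96 = 16.96
Net pay: 525.00 − 16.96 = 508.04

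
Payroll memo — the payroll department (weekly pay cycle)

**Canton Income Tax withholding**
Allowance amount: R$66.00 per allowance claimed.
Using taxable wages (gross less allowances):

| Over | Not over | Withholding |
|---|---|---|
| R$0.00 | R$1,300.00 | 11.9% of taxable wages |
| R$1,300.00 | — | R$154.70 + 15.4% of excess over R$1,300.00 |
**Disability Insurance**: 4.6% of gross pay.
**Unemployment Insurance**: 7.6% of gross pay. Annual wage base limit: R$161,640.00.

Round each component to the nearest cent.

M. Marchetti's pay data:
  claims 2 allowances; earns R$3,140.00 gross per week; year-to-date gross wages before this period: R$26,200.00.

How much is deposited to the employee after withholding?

Canton Income Tax: taxable = R$3,140.00 − 2×R$66.00 = R$3,008.00
  R$154.70 + 15.4% × (R$3,008.00 − R$1,300.00) = R$154.70 + 15.4% × R$1,708.00 = R$417.73
Disability Insurance: 4.6% × R$3,140.00 = R$144.44
Unemployment Insurance: 7.6% × R$3,140.00 = R$238.64
Total withheld: R$417.73 + R$144.44 + R$238.64 = R$800.81
Net pay: R$3,140.00 − R$800.81 = R$2,339.19

R$2,339.19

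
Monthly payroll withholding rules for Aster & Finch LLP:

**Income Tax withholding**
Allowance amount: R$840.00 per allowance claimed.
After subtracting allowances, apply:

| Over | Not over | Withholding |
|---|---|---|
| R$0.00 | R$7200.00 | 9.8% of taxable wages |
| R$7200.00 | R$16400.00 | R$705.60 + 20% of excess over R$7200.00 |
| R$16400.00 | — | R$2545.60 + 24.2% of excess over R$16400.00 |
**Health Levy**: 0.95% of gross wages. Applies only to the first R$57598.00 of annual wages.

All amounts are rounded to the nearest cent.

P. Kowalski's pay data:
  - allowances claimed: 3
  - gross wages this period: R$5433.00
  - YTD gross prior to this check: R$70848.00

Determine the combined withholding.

Income Tax: taxable = R$5433.00 − 3×R$840.00 = R$2913.00
  9.8% × R$2913.00 = R$285.47
Health Levy: YTD R$70848.00 ≥ cap R$57598.00 → R$0.00
Total: R$285.47 + R$0.00 = R$285.47

R$285.47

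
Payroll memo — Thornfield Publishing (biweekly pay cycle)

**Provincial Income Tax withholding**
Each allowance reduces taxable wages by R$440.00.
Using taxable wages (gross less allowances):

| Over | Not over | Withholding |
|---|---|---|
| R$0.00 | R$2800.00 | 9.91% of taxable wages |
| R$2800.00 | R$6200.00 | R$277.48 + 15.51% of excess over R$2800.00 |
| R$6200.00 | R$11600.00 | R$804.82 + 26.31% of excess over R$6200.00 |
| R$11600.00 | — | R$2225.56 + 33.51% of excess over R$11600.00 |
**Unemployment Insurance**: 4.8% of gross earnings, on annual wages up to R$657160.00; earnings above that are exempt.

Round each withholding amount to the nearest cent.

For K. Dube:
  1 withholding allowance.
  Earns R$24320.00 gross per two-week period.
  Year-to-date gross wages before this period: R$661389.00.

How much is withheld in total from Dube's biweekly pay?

Provincial Income Tax: taxable = R$24320.00 − 1×R$440.00 = R$23880.00
  R$2225.56 + 33.51% × (R$23880.00 − R$11600.00) = R$2225.56 + 33.51% × R$12280.00 = R$6340.59
Unemployment Insurance: YTD R$661389.00 ≥ cap R$657160.00 → R$0.00
Total: R$6340.59 + R$0.00 = R$6340.59

R$6340.59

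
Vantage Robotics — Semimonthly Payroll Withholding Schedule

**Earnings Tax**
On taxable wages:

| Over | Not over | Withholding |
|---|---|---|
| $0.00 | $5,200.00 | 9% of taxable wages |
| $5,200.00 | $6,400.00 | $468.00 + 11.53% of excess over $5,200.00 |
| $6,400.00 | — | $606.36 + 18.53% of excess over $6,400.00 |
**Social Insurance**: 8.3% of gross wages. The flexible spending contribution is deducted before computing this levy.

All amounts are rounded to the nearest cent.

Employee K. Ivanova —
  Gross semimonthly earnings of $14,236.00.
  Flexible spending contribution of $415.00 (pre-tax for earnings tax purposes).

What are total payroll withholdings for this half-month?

Earnings Tax: taxable = $14,236.00 − $415.00 = $13,821.00
  $606.36 + 18.53% × ($13,821.00 − $6,400.00) = $606.36 + 18.53% × $7,421.00 = $1,981.47
Social Insurance: 8.3% × $13,821.00 = $1,147.14
Total: $1,981.47 + $1,147.14 = $3,128.61

$3,128.61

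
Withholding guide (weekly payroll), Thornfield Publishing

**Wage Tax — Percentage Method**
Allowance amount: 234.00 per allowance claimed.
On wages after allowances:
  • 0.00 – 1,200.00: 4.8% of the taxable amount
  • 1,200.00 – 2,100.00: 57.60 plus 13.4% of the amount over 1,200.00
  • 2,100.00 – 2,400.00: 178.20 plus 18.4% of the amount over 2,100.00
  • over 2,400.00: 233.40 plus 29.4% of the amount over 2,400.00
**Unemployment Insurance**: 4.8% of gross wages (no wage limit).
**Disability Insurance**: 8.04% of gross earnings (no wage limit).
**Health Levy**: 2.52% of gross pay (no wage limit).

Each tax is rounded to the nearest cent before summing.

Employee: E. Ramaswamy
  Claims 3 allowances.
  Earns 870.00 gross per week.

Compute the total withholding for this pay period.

141.69

Wage Tax: taxable = 870.00 − 3×234.00 = 168.00
  4.8% × 168.00 = 8.06
Unemployment Insurance: 4.8% × 870.00 = 41.76
Disability Insurance: 8.04% × 870.00 = 69.95
Health Levy: 2.52% × 870.00 = 21.92
Total: 8.06 + 41.76 + 69.95 + 21.92 = 141.69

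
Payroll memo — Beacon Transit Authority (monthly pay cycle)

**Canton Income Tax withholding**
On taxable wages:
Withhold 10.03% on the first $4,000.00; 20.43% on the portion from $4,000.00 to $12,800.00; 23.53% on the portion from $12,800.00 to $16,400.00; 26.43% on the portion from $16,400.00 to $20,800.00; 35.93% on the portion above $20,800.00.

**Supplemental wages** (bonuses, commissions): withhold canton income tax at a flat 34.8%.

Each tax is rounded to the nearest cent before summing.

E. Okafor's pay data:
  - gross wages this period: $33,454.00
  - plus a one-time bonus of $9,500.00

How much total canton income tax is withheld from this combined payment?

Canton Income Tax: taxable = $33,454.00
  $4,209.04 + 35.93% × ($33,454.00 − $20,800.00) = $4,209.04 + 35.93% × $12,654.00 = $8,755.62
Supplemental (34.8% flat on bonus): 34.8% × $9,500.00 = $3,306.00
Total canton income tax: $8,755.62 + $3,306.00 = $12,061.62

$12,061.62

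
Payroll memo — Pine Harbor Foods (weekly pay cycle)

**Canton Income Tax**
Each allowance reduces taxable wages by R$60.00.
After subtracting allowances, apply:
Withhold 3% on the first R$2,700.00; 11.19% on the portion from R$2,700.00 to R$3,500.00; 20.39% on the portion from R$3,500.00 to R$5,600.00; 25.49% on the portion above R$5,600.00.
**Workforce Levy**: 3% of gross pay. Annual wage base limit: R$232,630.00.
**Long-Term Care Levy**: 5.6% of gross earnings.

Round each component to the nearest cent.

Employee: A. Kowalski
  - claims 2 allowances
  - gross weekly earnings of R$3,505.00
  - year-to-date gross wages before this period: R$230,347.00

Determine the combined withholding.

R$422.42

Canton Income Tax: taxable = R$3,505.00 − 2×R$60.00 = R$3,385.00
  R$81.00 + 11.19% × (R$3,385.00 − R$2,700.00) = R$81.00 + 11.19% × R$685.00 = R$157.65
Workforce Levy: cap R$232,630.00 − YTD R$230,347.00 = R$2,283.00 subject; 3% × R$2,283.00 = R$68.49
Long-Term Care Levy: 5.6% × R$3,505.00 = R$196.28
Total: R$157.65 + R$68.49 + R$196.28 = R$422.42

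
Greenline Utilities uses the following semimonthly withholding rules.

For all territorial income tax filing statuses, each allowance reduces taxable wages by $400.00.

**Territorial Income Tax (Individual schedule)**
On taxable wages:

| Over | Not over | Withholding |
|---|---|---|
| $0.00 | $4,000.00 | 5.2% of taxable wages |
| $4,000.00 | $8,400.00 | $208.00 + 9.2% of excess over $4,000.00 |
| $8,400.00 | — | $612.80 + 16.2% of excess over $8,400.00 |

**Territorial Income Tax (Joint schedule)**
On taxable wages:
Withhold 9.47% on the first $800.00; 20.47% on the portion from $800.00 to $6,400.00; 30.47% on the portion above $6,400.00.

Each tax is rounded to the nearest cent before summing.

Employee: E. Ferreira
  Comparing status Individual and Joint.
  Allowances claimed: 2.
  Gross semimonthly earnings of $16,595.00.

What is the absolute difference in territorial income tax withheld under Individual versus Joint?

$2,273.95

Territorial Income Tax (Individual): taxable = $16,595.00 − 2×$400.00 = $15,795.00
  $612.80 + 16.2% × ($15,795.00 − $8,400.00) = $612.80 + 16.2% × $7,395.00 = $1,810.79
Territorial Income Tax (Joint): taxable = $16,595.00 − 2×$400.00 = $15,795.00
  $1,222.08 + 30.47% × ($15,795.00 − $6,400.00) = $1,222.08 + 30.47% × $9,395.00 = $4,084.74
Difference: |$1,810.79 − $4,084.74| = $2,273.95 (higher under Joint)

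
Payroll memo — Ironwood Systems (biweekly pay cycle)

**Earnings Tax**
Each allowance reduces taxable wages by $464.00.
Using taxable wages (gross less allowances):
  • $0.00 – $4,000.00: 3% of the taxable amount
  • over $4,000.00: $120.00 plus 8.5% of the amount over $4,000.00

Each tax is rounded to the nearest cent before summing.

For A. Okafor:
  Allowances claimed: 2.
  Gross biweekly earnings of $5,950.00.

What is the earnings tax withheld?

$206.87

Earnings Tax: taxable = $5,950.00 − 2×$464.00 = $5,022.00
  $120.00 + 8.5% × ($5,022.00 − $4,000.00) = $120.00 + 8.5% × $1,022.00 = $206.87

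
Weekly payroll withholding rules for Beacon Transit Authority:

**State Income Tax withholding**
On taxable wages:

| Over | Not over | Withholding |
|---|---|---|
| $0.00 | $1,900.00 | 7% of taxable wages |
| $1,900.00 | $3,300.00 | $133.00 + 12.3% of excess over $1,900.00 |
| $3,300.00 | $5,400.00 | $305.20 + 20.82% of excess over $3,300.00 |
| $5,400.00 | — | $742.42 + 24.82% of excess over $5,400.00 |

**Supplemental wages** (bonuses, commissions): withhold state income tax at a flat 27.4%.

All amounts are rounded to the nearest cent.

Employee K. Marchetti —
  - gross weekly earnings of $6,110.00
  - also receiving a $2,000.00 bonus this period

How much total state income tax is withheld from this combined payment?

$1,466.64

State Income Tax: taxable = $6,110.00
  $742.42 + 24.82% × ($6,110.00 − $5,400.00) = $742.42 + 24.82% × $710.00 = $918.64
Supplemental (27.4% flat on bonus): 27.4% × $2,000.00 = $548.00
Total state income tax: $918.64 + $548.00 = $1,466.64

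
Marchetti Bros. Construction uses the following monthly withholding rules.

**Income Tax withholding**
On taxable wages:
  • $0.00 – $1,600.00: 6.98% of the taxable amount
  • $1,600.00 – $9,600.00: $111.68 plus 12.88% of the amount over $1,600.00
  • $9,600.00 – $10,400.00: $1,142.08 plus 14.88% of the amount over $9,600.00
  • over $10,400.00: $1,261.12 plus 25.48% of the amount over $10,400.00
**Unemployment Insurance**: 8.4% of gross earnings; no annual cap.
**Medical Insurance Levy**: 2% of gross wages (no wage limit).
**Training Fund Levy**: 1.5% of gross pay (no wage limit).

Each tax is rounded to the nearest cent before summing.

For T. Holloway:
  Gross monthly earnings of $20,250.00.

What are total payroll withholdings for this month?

$6,180.65

Income Tax: taxable = $20,250.00
  $1,261.12 + 25.48% × ($20,250.00 − $10,400.00) = $1,261.12 + 25.48% × $9,850.00 = $3,770.90
Unemployment Insurance: 8.4% × $20,250.00 = $1,701.00
Medical Insurance Levy: 2% × $20,250.00 = $405.00
Training Fund Levy: 1.5% × $20,250.00 = $303.75
Total: $3,770.90 + $1,701.00 + $405.00 + $303.75 = $6,180.65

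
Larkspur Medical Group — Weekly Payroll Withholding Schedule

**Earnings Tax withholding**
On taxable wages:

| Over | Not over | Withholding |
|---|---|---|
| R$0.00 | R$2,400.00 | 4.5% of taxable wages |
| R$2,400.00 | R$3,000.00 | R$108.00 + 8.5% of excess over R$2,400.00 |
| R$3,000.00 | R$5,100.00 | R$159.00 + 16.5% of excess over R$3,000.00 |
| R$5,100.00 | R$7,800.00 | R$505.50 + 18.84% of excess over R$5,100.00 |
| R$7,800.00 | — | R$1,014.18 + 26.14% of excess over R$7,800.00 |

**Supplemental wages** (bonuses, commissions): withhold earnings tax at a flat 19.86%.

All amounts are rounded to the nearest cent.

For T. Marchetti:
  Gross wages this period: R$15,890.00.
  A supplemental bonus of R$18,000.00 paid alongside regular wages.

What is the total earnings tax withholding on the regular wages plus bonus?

R$6,703.71

Earnings Tax: taxable = R$15,890.00
  R$1,014.18 + 26.14% × (R$15,890.00 − R$7,800.00) = R$1,014.18 + 26.14% × R$8,090.00 = R$3,128.91
Supplemental (19.86% flat on bonus): 19.86% × R$18,000.00 = R$3,574.80
Total earnings tax: R$3,128.91 + R$3,574.80 = R$6,703.71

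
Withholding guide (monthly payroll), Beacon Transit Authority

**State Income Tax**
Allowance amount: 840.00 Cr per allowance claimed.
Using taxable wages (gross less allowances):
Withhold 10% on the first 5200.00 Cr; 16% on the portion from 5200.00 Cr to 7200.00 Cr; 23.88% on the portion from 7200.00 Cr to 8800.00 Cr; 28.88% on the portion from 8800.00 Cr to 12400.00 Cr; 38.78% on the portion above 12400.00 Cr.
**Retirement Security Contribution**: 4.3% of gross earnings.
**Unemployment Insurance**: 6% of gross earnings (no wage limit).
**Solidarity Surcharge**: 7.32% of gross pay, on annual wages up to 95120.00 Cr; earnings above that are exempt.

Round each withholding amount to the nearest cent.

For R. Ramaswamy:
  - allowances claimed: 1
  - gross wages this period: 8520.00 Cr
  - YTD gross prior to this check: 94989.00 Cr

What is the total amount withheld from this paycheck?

1841.77 Cr

State Income Tax: taxable = 8520.00 Cr − 1×840.00 Cr = 7680.00 Cr
  840.00 Cr + 23.88% × (7680.00 Cr − 7200.00 Cr) = 840.00 Cr + 23.88% × 480.00 Cr = 954.62 Cr
Retirement Security Contribution: 4.3% × 8520.00 Cr = 366.36 Cr
Unemployment Insurance: 6% × 8520.00 Cr = 511.20 Cr
Solidarity Surcharge: cap 95120.00 Cr − YTD 94989.00 Cr = 131.00 Cr subject; 7.32% × 131.00 Cr = 9.59 Cr
Total: 954.62 Cr + 366.36 Cr + 511.20 Cr + 9.59 Cr = 1841.77 Cr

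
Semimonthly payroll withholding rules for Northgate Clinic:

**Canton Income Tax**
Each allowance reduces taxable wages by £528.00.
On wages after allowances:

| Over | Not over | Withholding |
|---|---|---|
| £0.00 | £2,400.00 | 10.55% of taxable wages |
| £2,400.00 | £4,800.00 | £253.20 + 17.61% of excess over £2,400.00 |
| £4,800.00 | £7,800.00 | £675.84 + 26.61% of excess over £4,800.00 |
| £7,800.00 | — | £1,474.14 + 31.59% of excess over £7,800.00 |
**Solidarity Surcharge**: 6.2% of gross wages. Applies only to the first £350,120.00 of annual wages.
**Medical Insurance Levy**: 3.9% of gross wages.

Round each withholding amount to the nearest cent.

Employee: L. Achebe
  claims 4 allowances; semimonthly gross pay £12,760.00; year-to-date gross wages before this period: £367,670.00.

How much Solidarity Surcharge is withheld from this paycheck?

Solidarity Surcharge: YTD £367,670.00 ≥ cap £350,120.00 → £0.00

£0.00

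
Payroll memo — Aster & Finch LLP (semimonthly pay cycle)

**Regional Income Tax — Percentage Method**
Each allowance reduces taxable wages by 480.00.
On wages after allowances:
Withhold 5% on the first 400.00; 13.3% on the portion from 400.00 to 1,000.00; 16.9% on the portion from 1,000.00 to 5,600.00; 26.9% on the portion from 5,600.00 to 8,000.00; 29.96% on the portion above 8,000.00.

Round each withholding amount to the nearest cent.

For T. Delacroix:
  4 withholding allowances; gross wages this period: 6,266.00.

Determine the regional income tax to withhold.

Regional Income Tax: taxable = 6,266.00 − 4×480.00 = 4,346.00
  99.80 + 16.9% × (4,346.00 − 1,000.00) = 99.80 + 16.9% × 3,346.00 = 665.27

665.27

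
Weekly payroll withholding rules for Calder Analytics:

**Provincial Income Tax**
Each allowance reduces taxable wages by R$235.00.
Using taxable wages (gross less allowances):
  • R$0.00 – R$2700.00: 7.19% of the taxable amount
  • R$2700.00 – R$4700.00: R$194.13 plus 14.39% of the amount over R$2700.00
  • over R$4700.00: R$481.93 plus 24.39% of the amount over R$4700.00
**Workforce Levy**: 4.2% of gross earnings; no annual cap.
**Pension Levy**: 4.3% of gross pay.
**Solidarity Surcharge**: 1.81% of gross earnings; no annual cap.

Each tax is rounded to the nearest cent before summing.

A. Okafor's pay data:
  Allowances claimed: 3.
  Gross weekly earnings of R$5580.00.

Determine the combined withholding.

Provincial Income Tax: taxable = R$5580.00 − 3×R$235.00 = R$4875.00
  R$481.93 + 24.39% × (R$4875.00 − R$4700.00) = R$481.93 + 24.39% × R$175.00 = R$524.61
Workforce Levy: 4.2% × R$5580.00 = R$234.36
Pension Levy: 4.3% × R$5580.00 = R$239.94
Solidarity Surcharge: 1.81% × R$5580.00 = R$101.00
Total: R$524.61 + R$234.36 + R$239.94 + R$101.00 = R$1099.91

R$1099.91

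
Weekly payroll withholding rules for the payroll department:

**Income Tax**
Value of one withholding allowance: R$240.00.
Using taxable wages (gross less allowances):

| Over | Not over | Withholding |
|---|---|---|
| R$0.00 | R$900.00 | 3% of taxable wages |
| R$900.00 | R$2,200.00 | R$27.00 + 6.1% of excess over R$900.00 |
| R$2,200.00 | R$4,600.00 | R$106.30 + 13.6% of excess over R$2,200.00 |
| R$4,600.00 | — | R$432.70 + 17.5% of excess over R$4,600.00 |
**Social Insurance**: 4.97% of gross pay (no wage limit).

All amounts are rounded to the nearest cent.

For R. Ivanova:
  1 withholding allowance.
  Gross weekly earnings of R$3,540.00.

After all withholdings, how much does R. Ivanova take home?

R$3,108.16

Income Tax: taxable = R$3,540.00 − 1×R$240.00 = R$3,300.00
  R$106.30 + 13.6% × (R$3,300.00 − R$2,200.00) = R$106.30 + 13.6% × R$1,100.00 = R$255.90
Social Insurance: 4.97% × R$3,540.00 = R$175.94
Total withheld: R$255.90 + R$175.94 = R$431.84
Net pay: R$3,540.00 − R$431.84 = R$3,108.16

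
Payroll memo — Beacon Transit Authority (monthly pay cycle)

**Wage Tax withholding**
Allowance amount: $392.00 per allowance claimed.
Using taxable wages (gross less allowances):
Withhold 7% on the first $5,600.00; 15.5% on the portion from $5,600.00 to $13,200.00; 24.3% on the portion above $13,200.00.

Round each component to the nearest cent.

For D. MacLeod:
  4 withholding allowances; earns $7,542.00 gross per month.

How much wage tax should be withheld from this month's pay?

$449.97

Wage Tax: taxable = $7,542.00 − 4×$392.00 = $5,974.00
  $392.00 + 15.5% × ($5,974.00 − $5,600.00) = $392.00 + 15.5% × $374.00 = $449.97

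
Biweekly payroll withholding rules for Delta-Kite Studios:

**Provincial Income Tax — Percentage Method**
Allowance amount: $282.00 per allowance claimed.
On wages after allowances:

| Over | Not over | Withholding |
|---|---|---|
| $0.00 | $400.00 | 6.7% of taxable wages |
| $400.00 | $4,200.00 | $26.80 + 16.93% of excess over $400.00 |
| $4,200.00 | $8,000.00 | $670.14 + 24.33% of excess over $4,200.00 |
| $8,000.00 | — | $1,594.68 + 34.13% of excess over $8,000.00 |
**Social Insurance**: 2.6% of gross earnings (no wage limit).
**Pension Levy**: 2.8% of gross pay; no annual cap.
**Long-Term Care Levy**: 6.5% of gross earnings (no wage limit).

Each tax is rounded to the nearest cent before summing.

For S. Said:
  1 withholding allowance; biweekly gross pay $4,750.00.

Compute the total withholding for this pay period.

Provincial Income Tax: taxable = $4,750.00 − 1×$282.00 = $4,468.00
  $670.14 + 24.33% × ($4,468.00 − $4,200.00) = $670.14 + 24.33% × $268.00 = $735.34
Social Insurance: 2.6% × $4,750.00 = $123.50
Pension Levy: 2.8% × $4,750.00 = $133.00
Long-Term Care Levy: 6.5% × $4,750.00 = $308.75
Total: $735.34 + $123.50 + $133.00 + $308.75 = $1,300.59

$1,300.59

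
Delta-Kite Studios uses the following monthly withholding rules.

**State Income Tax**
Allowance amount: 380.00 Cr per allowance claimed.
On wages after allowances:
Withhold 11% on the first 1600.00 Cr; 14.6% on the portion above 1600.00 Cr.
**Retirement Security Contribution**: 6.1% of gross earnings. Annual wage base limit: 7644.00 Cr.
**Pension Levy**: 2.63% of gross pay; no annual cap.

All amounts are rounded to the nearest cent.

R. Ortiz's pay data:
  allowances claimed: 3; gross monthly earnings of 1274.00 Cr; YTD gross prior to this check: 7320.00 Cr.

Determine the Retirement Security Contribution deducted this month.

19.76 Cr

Retirement Security Contribution: cap 7644.00 Cr − YTD 7320.00 Cr = 324.00 Cr subject; 6.1% × 324.00 Cr = 19.76 Cr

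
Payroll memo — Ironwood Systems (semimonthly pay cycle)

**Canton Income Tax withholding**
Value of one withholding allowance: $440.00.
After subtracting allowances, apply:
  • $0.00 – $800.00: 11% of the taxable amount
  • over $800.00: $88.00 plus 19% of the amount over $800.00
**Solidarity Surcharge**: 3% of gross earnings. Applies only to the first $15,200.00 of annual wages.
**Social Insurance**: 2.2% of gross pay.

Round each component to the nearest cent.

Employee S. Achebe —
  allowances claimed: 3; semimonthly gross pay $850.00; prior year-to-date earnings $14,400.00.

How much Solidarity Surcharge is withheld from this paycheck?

$24.00

Solidarity Surcharge: cap $15,200.00 − YTD $14,400.00 = $800.00 subject; 3% × $800.00 = $24.00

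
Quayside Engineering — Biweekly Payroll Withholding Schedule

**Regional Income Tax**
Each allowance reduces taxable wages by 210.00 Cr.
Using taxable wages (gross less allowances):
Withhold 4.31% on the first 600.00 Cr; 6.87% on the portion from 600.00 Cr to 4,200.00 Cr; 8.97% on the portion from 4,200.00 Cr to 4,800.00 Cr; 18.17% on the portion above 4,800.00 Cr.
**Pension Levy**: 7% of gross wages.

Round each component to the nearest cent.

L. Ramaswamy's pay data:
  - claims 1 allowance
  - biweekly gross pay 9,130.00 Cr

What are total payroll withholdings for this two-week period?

1,714.70 Cr

Regional Income Tax: taxable = 9,130.00 Cr − 1×210.00 Cr = 8,920.00 Cr
  327.00 Cr + 18.17% × (8,920.00 Cr − 4,800.00 Cr) = 327.00 Cr + 18.17% × 4,120.00 Cr = 1,075.60 Cr
Pension Levy: 7% × 9,130.00 Cr = 639.10 Cr
Total: 1,075.60 Cr + 639.10 Cr = 1,714.70 Cr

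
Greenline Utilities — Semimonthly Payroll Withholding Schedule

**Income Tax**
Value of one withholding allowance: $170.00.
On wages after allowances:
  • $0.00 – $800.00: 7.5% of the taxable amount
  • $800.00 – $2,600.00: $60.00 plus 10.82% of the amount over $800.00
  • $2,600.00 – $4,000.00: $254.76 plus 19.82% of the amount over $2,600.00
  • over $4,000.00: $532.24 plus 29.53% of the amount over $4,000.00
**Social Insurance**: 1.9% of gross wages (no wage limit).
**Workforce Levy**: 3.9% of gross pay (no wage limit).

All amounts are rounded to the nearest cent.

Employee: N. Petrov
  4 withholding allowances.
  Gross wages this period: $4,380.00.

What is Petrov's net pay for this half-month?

Income Tax: taxable = $4,380.00 − 4×$170.00 = $3,700.00
  $254.76 + 19.82% × ($3,700.00 − $2,600.00) = $254.76 + 19.82% × $1,100.00 = $472.78
Social Insurance: 1.9% × $4,380.00 = $83.22
Workforce Levy: 3.9% × $4,380.00 = $170.82
Total withheld: $472.78 + $83.22 + $170.82 = $726.82
Net pay: $4,380.00 − $726.82 = $3,653.18

$3,653.18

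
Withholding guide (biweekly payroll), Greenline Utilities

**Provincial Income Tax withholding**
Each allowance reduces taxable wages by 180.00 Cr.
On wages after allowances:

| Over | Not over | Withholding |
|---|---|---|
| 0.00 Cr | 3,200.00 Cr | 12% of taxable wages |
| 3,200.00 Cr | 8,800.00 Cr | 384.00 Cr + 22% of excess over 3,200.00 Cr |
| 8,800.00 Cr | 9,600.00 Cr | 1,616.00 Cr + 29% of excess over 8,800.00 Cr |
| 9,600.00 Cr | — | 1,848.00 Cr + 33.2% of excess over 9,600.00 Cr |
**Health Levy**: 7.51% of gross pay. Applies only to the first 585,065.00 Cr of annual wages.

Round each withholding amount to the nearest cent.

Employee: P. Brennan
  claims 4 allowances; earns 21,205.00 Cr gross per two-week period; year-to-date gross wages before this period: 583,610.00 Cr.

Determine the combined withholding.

Provincial Income Tax: taxable = 21,205.00 Cr − 4×180.00 Cr = 20,485.00 Cr
  1,848.00 Cr + 33.2% × (20,485.00 Cr − 9,600.00 Cr) = 1,848.00 Cr + 33.2% × 10,885.00 Cr = 5,461.82 Cr
Health Levy: cap 585,065.00 Cr − YTD 583,610.00 Cr = 1,455.00 Cr subject; 7.51% × 1,455.00 Cr = 109.27 Cr
Total: 5,461.82 Cr + 109.27 Cr = 5,571.09 Cr

5,571.09 Cr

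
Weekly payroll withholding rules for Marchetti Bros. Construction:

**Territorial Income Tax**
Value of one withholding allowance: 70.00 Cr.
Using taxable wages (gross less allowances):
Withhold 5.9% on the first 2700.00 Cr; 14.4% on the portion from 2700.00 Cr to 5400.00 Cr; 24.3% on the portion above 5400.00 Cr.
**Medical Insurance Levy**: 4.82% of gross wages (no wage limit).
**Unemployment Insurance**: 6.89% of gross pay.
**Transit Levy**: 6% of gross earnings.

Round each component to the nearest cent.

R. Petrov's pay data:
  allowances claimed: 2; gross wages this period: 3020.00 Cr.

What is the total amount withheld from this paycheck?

720.06 Cr

Territorial Income Tax: taxable = 3020.00 Cr − 2×70.00 Cr = 2880.00 Cr
  159.30 Cr + 14.4% × (2880.00 Cr − 2700.00 Cr) = 159.30 Cr + 14.4% × 180.00 Cr = 185.22 Cr
Medical Insurance Levy: 4.82% × 3020.00 Cr = 145.56 Cr
Unemployment Insurance: 6.89% × 3020.00 Cr = 208.08 Cr
Transit Levy: 6% × 3020.00 Cr = 181.20 Cr
Total: 185.22 Cr + 145.56 Cr + 208.08 Cr + 181.20 Cr = 720.06 Cr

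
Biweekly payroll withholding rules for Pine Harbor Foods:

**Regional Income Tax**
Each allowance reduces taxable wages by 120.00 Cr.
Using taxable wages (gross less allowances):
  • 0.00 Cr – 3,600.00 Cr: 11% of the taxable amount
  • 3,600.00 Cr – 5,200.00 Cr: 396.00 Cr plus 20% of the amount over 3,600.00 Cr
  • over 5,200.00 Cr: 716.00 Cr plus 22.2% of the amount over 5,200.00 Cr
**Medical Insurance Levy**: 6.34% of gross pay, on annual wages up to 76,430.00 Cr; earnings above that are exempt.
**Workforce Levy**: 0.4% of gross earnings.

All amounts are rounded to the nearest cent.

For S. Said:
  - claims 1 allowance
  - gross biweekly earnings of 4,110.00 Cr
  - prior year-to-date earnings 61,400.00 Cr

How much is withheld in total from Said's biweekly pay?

Regional Income Tax: taxable = 4,110.00 Cr − 1×120.00 Cr = 3,990.00 Cr
  396.00 Cr + 20% × (3,990.00 Cr − 3,600.00 Cr) = 396.00 Cr + 20% × 390.00 Cr = 474.00 Cr
Medical Insurance Levy: 6.34% × 4,110.00 Cr = 260.57 Cr
Workforce Levy: 0.4% × 4,110.00 Cr = 16.44 Cr
Total: 474.00 Cr + 260.57 Cr + 16.44 Cr = 751.01 Cr

751.01 Cr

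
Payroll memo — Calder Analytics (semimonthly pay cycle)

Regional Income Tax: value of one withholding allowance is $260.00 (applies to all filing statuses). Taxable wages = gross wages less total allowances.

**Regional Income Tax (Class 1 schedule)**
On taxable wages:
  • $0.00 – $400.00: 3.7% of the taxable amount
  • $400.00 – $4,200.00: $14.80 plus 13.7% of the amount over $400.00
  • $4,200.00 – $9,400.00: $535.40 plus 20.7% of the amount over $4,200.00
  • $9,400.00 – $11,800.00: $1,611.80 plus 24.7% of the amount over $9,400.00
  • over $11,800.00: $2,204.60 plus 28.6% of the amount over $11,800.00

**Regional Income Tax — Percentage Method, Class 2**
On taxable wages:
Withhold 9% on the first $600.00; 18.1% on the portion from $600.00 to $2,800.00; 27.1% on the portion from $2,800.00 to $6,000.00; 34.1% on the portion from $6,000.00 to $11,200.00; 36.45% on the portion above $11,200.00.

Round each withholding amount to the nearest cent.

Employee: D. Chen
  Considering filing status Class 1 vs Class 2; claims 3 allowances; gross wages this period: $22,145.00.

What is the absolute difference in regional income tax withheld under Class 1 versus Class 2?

Regional Income Tax (Class 1): taxable = $22,145.00 − 3×$260.00 = $21,365.00
  $2,204.60 + 28.6% × ($21,365.00 − $11,800.00) = $2,204.60 + 28.6% × $9,565.00 = $4,940.19
Regional Income Tax (Class 2): taxable = $22,145.00 − 3×$260.00 = $21,365.00
  $3,092.60 + 36.45% × ($21,365.00 − $11,200.00) = $3,092.60 + 36.45% × $10,165.00 = $6,797.74
Difference: |$4,940.19 − $6,797.74| = $1,857.55 (higher under Class 2)

$1,857.55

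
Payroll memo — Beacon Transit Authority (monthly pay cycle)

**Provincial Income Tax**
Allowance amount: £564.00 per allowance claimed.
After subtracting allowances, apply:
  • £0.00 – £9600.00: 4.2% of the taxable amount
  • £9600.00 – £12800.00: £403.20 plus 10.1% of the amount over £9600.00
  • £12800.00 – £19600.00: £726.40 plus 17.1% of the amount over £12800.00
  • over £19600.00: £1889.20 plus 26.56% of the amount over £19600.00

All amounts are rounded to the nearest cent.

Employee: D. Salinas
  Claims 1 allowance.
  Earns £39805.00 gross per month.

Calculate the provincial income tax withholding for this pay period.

£7105.85

Provincial Income Tax: taxable = £39805.00 − 1×£564.00 = £39241.00
  £1889.20 + 26.56% × (£39241.00 − £19600.00) = £1889.20 + 26.56% × £19641.00 = £7105.85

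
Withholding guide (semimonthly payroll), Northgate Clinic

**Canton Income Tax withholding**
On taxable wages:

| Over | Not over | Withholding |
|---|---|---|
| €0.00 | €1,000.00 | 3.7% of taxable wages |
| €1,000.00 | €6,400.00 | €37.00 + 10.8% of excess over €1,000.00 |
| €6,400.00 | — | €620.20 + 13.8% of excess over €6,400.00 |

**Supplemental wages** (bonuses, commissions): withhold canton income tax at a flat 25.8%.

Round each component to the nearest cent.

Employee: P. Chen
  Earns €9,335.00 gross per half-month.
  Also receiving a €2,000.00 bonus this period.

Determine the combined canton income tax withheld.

€1,541.23

Canton Income Tax: taxable = €9,335.00
  €620.20 + 13.8% × (€9,335.00 − €6,400.00) = €620.20 + 13.8% × €2,935.00 = €1,025.23
Supplemental (25.8% flat on bonus): 25.8% × €2,000.00 = €516.00
Total canton income tax: €1,025.23 + €516.00 = €1,541.23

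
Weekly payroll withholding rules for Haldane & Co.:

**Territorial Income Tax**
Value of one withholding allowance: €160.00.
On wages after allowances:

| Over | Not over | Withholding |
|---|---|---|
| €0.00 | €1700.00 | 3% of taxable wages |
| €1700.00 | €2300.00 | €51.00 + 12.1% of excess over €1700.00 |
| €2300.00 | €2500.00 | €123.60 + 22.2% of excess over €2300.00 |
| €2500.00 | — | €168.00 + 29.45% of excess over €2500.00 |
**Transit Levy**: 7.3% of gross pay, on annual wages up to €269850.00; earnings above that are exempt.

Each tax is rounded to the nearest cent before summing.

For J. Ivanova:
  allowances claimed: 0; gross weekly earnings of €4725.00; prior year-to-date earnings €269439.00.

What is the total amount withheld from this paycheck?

Territorial Income Tax: taxable = €4725.00
  €168.00 + 29.45% × (€4725.00 − €2500.00) = €168.00 + 29.45% × €2225.00 = €823.26
Transit Levy: cap €269850.00 − YTD €269439.00 = €411.00 subject; 7.3% × €411.00 = €30.00
Total: €823.26 + €30.00 = €853.26

€853.26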